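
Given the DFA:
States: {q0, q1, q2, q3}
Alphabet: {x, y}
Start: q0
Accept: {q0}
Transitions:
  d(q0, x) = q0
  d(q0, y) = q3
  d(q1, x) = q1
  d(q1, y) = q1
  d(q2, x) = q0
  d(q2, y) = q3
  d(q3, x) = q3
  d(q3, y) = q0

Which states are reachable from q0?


BFS from q0:
  layer 0: {q0}
  layer 1: {q3}

{q0, q3}


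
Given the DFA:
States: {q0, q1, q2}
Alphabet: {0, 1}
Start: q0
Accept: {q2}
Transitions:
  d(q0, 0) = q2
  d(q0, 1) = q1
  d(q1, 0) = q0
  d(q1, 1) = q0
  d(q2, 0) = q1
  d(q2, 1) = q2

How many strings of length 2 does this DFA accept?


Enumerating all length-2 strings:
  "00" -> q1 [reject]
  "01" -> q2 [accept]
  "10" -> q0 [reject]
  "11" -> q0 [reject]

1 out of 4


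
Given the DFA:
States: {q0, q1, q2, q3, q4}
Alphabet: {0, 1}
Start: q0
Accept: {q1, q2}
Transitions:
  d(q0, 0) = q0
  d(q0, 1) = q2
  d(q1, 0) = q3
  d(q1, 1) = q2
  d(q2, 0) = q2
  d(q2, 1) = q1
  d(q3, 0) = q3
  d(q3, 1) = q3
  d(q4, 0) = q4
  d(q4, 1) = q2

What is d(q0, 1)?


Looking up transition d(q0, 1)

q2


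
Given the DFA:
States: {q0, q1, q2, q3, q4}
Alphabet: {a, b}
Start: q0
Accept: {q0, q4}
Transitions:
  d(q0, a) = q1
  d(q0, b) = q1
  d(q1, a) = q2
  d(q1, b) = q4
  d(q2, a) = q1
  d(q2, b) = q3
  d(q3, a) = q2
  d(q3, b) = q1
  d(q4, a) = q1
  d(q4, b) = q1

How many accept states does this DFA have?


Accept states listed: {q0, q4}
Counting: q0(1) q4(2)

2


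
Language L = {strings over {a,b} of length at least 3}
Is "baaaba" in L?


length = 6

Yes, "baaaba" is in L


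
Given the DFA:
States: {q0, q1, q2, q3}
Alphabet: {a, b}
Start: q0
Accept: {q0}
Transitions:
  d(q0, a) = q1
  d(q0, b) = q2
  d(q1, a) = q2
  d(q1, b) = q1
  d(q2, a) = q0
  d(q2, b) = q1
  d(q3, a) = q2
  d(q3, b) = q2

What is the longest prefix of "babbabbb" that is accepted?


Run the DFA, marking each prefix where the state is accepting:
  "" -> q0 [accept]
  "b" -> q2 [reject]
  "ba" -> q0 [accept]
  "bab" -> q2 [reject]
  "babb" -> q1 [reject]
  "babba" -> q2 [reject]
  "babbab" -> q1 [reject]
  "babbabb" -> q1 [reject]
  "babbabbb" -> q1 [reject]

"ba"


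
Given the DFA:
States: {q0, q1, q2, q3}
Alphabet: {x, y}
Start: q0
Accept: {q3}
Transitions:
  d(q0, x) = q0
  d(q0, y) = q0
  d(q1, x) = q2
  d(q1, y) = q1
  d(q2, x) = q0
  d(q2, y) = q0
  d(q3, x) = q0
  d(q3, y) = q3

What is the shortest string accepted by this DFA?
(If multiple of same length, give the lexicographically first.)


BFS by string length (lex-first path to each state shown):
  len 0: q0<-""
  len 1: q0<-"x"
  len 2: q0<-"xx"
  len 3: q0<-"xxx"
  len 4: q0<-"xxxx"
  len 5: q0<-"xxxxx"
  len 6: q0<-"xxxxxx"
  len 7: q0<-"xxxxxxx"
  len 8: q0<-"xxxxxxxx"

No string accepted (empty language)


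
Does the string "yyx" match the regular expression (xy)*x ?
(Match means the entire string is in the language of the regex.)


|string| = 3; first = 'y'; last = 'x'

No, "yyx" does not match (xy)*x


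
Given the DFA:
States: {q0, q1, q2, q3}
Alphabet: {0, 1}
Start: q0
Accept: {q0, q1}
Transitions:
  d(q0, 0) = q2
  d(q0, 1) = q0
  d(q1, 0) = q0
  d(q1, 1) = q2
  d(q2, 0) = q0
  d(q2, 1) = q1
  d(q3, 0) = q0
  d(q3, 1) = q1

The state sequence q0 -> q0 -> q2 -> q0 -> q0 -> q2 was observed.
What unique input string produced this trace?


Trace back each transition to find the symbol:
  q0 --[1]--> q0
  q0 --[0]--> q2
  q2 --[0]--> q0
  q0 --[1]--> q0
  q0 --[0]--> q2

"10010"


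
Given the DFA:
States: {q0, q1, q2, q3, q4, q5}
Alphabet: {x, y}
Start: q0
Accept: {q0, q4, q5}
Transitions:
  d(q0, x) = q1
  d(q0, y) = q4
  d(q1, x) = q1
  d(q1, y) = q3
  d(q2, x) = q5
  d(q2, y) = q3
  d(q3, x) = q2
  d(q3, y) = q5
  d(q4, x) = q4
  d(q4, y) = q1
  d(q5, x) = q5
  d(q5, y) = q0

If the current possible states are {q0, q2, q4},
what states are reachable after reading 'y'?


Apply transition on 'y' from each current state:
  d(q0, y) = q4
  d(q2, y) = q3
  d(q4, y) = q1

{q1, q3, q4}


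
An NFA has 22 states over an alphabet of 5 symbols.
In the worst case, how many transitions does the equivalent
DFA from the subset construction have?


Subset construction: one DFA state per subset of NFA states = 2^22 = 4194304 states.
Each DFA state has 5 outgoing transitions: 4194304 * 5 = 20971520

20971520


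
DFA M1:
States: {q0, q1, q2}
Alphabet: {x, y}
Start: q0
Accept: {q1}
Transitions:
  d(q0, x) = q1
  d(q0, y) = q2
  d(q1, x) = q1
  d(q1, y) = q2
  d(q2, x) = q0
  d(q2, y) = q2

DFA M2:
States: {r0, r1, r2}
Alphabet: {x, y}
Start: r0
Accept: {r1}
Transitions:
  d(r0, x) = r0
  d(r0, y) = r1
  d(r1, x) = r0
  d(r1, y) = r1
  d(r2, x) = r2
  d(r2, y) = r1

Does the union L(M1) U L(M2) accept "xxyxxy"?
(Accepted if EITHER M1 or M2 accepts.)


M1: final=q2 accepted=False
M2: final=r1 accepted=True

Yes, union accepts


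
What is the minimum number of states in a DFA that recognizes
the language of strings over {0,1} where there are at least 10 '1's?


States: count = 0, 1, ..., 9, and a final '>= 10' state.
Total: 10 + 1 = 11. Accept = '>= 10' state.

11


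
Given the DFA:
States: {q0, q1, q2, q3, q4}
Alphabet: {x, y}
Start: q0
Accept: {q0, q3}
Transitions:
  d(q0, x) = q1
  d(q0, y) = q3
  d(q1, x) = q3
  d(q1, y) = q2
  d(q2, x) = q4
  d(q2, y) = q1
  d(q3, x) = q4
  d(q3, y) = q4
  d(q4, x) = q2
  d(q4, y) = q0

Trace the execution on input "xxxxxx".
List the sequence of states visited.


Input: xxxxxx
d(q0, x) = q1
d(q1, x) = q3
d(q3, x) = q4
d(q4, x) = q2
d(q2, x) = q4
d(q4, x) = q2


q0 -> q1 -> q3 -> q4 -> q2 -> q4 -> q2


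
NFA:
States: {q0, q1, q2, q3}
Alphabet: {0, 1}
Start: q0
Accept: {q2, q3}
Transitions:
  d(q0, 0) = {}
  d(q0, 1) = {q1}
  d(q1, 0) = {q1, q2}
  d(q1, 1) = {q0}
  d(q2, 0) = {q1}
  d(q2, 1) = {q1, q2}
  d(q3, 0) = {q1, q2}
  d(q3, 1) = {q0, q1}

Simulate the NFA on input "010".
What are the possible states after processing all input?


Start: {q0}
  --0--> {}
  --1--> {}
  --0--> {}

{} (empty set, no valid transitions)


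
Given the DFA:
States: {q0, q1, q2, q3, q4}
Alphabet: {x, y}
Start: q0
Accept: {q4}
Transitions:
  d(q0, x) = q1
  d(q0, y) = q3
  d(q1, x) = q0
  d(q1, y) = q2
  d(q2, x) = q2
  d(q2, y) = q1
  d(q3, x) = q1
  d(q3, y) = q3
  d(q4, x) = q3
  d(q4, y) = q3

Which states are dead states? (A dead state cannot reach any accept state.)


Forward reachability from each state:
  q0 -> reaches {q0, q1, q2, q3}, no accept state (dead)
  q1 -> reaches {q0, q1, q2, q3}, no accept state (dead)
  q2 -> reaches {q0, q1, q2, q3}, no accept state (dead)
  q3 -> reaches {q0, q1, q2, q3}, no accept state (dead)
  q4 -> reaches accept state q4 (live)

{q0, q1, q2, q3}


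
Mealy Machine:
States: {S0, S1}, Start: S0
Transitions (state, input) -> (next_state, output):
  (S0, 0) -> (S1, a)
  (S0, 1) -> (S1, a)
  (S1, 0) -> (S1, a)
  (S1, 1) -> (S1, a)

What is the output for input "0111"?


Step-by-step:
  (S0, 0) -> (S1, a)
  (S1, 1) -> (S1, a)
  (S1, 1) -> (S1, a)
  (S1, 1) -> (S1, a)

"aaaa"


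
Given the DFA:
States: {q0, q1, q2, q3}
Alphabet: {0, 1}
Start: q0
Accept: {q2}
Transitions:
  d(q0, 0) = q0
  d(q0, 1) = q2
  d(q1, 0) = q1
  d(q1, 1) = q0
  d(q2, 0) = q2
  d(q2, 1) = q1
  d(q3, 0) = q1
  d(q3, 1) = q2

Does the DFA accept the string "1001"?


Trace: q0 -> q2 -> q2 -> q2 -> q1
Final state: q1
Accept states: {q2}

No, rejected (final state q1 is not an accept state)


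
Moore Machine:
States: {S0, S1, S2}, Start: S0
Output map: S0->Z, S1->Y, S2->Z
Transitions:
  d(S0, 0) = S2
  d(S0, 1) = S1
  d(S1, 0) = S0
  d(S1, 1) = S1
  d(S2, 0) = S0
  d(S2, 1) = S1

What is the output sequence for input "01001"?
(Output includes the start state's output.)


Start: S0 (output Z)
  --0--> S2 (output Z)
  --1--> S1 (output Y)
  --0--> S0 (output Z)
  --0--> S2 (output Z)
  --1--> S1 (output Y)

"ZZYZZY"


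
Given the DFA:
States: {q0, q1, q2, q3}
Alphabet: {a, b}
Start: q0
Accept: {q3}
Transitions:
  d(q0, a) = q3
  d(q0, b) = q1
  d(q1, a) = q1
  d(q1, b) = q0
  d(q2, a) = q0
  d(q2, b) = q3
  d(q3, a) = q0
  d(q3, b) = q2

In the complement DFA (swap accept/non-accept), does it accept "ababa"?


Trace: q0 -> q3 -> q2 -> q0 -> q1 -> q1
Final: q1
Original accept: {q3}
Complement: q1 is not in original accept

Yes, complement accepts (original rejects)


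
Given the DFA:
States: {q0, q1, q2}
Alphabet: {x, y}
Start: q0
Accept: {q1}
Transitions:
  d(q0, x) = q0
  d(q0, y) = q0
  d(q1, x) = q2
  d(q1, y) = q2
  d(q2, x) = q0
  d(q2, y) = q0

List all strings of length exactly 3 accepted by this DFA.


All strings of length 3: 8 total
Accepted: 0

None


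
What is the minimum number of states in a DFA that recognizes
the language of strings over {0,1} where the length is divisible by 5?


States track (length) mod 5.
Need 5 states: one per remainder 0..4; accept = remainder 0.

5


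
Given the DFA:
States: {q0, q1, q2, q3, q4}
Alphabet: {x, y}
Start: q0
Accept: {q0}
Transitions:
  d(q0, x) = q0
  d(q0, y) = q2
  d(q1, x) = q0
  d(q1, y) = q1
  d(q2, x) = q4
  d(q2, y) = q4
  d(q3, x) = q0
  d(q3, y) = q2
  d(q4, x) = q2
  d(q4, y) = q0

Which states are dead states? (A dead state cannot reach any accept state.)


Forward reachability from each state:
  q0 -> reaches accept state q0 (live)
  q1 -> reaches accept state q0 (live)
  q2 -> reaches accept state q0 (live)
  q3 -> reaches accept state q0 (live)
  q4 -> reaches accept state q0 (live)

None (all states can reach an accept state)


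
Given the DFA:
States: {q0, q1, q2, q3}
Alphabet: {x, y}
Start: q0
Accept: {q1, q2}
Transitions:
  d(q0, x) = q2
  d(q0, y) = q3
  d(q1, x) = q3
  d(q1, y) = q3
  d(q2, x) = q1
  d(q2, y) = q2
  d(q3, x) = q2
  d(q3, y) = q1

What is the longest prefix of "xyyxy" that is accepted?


Run the DFA, marking each prefix where the state is accepting:
  "" -> q0 [reject]
  "x" -> q2 [accept]
  "xy" -> q2 [accept]
  "xyy" -> q2 [accept]
  "xyyx" -> q1 [accept]
  "xyyxy" -> q3 [reject]

"xyyx"


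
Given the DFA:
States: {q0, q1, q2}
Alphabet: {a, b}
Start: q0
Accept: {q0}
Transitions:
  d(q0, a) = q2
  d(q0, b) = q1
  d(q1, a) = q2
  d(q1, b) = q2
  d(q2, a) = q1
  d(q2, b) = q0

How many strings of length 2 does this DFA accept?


Enumerating all length-2 strings:
  "aa" -> q1 [reject]
  "ab" -> q0 [accept]
  "ba" -> q2 [reject]
  "bb" -> q2 [reject]

1 out of 4


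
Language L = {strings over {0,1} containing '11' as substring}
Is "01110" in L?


'11' occurs at index 1

Yes, "01110" is in L


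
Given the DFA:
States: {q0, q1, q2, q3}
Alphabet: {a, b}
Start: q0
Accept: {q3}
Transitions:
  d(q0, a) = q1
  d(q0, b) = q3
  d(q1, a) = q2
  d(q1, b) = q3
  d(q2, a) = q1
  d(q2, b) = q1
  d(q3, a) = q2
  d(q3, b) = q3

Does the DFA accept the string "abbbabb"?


Trace: q0 -> q1 -> q3 -> q3 -> q3 -> q2 -> q1 -> q3
Final state: q3
Accept states: {q3}

Yes, accepted (final state q3 is an accept state)


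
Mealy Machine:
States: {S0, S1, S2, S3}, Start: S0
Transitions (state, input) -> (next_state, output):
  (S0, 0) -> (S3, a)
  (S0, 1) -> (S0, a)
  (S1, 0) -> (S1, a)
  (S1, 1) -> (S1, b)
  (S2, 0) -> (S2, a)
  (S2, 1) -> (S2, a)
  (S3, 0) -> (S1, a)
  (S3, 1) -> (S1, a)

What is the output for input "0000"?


Step-by-step:
  (S0, 0) -> (S3, a)
  (S3, 0) -> (S1, a)
  (S1, 0) -> (S1, a)
  (S1, 0) -> (S1, a)

"aaaa"


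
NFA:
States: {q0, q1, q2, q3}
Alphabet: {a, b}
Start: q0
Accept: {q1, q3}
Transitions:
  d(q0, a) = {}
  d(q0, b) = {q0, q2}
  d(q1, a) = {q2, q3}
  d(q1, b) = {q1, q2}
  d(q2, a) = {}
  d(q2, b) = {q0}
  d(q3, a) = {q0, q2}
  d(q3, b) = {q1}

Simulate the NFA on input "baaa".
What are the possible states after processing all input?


Start: {q0}
  --b--> {q0, q2}
  --a--> {}
  --a--> {}
  --a--> {}

{} (empty set, no valid transitions)


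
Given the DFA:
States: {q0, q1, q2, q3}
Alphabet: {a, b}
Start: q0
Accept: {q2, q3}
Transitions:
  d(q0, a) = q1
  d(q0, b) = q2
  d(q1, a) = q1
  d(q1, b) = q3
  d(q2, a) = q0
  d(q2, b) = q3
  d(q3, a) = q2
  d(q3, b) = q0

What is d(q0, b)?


Looking up transition d(q0, b)

q2


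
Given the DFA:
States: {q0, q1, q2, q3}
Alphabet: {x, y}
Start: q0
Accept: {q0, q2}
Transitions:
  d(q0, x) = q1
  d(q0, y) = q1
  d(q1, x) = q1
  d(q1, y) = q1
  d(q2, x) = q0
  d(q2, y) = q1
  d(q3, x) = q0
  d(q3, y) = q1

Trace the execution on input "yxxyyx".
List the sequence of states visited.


Input: yxxyyx
d(q0, y) = q1
d(q1, x) = q1
d(q1, x) = q1
d(q1, y) = q1
d(q1, y) = q1
d(q1, x) = q1


q0 -> q1 -> q1 -> q1 -> q1 -> q1 -> q1


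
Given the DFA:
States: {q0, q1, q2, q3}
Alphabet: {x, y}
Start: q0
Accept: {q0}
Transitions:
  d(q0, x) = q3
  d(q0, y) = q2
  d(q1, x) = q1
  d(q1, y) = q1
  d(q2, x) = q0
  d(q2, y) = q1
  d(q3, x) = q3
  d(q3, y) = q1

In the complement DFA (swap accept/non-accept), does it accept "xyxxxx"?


Trace: q0 -> q3 -> q1 -> q1 -> q1 -> q1 -> q1
Final: q1
Original accept: {q0}
Complement: q1 is not in original accept

Yes, complement accepts (original rejects)


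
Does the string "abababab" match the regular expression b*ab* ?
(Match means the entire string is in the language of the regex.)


|string| = 8; first = 'a'; last = 'b'

No, "abababab" does not match b*ab*


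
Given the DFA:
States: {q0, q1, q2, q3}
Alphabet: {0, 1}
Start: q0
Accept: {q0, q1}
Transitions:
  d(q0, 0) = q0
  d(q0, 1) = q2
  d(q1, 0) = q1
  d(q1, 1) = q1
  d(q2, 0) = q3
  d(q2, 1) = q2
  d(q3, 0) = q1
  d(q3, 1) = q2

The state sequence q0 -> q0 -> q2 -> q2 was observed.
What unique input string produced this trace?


Trace back each transition to find the symbol:
  q0 --[0]--> q0
  q0 --[1]--> q2
  q2 --[1]--> q2

"011"


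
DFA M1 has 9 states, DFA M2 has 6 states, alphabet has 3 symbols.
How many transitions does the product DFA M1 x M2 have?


Product DFA has 9 * 6 = 54 states.
Each has 3 transitions: 54 * 3 = 162

162


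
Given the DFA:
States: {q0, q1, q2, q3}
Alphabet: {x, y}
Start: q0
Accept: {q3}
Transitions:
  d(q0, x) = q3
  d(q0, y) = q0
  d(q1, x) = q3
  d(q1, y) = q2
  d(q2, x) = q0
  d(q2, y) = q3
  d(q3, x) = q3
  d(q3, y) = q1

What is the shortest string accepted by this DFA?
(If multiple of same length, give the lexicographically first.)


BFS by string length (lex-first path to each state shown):
  len 0: q0<-""
  len 1: q0<-"y", q3<-"x"
Found accept state at length 1.

"x"


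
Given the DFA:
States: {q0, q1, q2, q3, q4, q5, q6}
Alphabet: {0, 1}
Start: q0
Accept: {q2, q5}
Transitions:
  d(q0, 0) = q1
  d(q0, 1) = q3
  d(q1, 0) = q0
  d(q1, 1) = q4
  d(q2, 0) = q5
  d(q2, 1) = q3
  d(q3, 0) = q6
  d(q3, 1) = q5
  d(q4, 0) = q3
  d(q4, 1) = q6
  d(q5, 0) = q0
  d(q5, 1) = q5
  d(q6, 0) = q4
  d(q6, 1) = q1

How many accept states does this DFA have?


Accept states listed: {q2, q5}
Counting: q2(1) q5(2)

2


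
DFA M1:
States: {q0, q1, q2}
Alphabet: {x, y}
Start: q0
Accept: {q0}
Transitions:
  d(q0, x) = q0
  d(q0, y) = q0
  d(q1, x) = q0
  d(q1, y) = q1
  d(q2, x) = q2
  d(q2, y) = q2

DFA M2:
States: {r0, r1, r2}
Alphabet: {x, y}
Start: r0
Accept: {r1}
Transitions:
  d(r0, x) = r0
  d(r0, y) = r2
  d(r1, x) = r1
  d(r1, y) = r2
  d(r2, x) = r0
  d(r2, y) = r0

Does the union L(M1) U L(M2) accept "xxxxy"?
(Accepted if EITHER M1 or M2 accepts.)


M1: final=q0 accepted=True
M2: final=r2 accepted=False

Yes, union accepts


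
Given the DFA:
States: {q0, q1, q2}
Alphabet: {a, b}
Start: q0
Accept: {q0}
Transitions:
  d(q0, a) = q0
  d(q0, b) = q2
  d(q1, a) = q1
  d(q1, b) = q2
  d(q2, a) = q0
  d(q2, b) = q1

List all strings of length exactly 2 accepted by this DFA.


All strings of length 2: 4 total
Accepted: 2

"aa", "ba"


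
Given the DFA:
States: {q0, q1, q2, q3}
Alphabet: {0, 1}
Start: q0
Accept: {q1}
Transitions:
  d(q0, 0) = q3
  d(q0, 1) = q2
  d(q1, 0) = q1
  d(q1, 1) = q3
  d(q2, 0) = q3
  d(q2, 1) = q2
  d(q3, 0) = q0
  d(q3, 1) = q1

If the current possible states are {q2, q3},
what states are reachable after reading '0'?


Apply transition on '0' from each current state:
  d(q2, 0) = q3
  d(q3, 0) = q0

{q0, q3}


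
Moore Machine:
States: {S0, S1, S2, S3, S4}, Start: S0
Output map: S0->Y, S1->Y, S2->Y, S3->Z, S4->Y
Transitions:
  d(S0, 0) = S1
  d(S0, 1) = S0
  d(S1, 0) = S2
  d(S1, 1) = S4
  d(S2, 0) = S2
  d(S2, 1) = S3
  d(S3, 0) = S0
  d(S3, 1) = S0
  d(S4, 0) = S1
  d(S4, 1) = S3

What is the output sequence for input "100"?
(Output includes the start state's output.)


Start: S0 (output Y)
  --1--> S0 (output Y)
  --0--> S1 (output Y)
  --0--> S2 (output Y)

"YYYY"


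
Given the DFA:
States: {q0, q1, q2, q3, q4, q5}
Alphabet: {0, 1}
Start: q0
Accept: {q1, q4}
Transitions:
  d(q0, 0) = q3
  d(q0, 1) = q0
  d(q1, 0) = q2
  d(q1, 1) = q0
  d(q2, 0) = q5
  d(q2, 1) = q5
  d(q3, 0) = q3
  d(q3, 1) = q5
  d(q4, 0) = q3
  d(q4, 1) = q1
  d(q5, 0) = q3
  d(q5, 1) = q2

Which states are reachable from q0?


BFS from q0:
  layer 0: {q0}
  layer 1: {q3}
  layer 2: {q5}
  layer 3: {q2}

{q0, q2, q3, q5}


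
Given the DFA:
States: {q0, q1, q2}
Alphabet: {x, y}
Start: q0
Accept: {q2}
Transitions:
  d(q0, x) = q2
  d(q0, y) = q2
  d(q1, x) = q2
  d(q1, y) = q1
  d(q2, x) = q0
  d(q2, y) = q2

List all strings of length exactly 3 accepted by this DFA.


All strings of length 3: 8 total
Accepted: 6

"xxx", "xxy", "xyy", "yxx", "yxy", "yyy"


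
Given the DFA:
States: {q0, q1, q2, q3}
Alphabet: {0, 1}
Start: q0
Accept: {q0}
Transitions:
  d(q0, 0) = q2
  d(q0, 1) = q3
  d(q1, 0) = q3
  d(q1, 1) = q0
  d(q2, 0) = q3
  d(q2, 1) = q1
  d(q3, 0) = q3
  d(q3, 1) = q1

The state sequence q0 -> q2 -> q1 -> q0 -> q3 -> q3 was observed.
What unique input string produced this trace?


Trace back each transition to find the symbol:
  q0 --[0]--> q2
  q2 --[1]--> q1
  q1 --[1]--> q0
  q0 --[1]--> q3
  q3 --[0]--> q3

"01110"


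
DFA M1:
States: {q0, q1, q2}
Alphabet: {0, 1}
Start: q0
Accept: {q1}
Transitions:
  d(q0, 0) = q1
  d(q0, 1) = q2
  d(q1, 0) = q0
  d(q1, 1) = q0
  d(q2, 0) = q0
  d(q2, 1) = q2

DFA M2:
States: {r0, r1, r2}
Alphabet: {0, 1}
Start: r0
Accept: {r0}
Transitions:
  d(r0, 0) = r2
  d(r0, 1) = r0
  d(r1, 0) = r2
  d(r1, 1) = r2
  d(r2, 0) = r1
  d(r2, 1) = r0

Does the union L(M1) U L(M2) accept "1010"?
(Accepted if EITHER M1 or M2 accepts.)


M1: final=q0 accepted=False
M2: final=r2 accepted=False

No, union rejects (neither accepts)


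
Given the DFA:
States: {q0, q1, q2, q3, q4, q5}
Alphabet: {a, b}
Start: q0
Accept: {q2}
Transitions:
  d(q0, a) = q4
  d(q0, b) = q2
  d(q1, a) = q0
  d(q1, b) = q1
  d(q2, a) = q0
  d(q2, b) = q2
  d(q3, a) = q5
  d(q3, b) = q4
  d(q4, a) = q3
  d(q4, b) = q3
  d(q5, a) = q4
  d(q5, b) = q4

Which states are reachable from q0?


BFS from q0:
  layer 0: {q0}
  layer 1: {q2, q4}
  layer 2: {q3}
  layer 3: {q5}

{q0, q2, q3, q4, q5}


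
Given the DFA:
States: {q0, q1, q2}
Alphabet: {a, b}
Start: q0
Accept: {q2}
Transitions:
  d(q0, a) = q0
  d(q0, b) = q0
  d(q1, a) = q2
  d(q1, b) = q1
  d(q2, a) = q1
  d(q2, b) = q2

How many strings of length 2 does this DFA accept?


Enumerating all length-2 strings:
  "aa" -> q0 [reject]
  "ab" -> q0 [reject]
  "ba" -> q0 [reject]
  "bb" -> q0 [reject]

0 out of 4


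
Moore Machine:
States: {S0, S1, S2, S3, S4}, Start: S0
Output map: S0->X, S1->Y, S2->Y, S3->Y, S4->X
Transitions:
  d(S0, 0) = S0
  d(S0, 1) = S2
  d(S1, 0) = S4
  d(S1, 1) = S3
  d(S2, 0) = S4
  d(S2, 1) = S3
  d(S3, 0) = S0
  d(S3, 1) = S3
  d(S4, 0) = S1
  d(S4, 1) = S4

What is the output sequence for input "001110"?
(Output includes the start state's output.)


Start: S0 (output X)
  --0--> S0 (output X)
  --0--> S0 (output X)
  --1--> S2 (output Y)
  --1--> S3 (output Y)
  --1--> S3 (output Y)
  --0--> S0 (output X)

"XXXYYYX"


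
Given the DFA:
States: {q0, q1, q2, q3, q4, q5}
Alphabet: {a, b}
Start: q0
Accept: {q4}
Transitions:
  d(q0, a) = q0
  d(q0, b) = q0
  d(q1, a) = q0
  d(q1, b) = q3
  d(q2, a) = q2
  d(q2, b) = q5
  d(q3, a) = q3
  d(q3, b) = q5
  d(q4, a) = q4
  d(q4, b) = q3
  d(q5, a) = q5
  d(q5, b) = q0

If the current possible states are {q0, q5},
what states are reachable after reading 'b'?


Apply transition on 'b' from each current state:
  d(q0, b) = q0
  d(q5, b) = q0

{q0}


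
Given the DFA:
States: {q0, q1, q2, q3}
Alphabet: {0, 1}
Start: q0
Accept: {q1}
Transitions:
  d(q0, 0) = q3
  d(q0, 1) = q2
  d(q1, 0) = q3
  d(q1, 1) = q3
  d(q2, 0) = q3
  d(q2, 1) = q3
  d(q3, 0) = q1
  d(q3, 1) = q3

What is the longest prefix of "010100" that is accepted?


Run the DFA, marking each prefix where the state is accepting:
  "" -> q0 [reject]
  "0" -> q3 [reject]
  "01" -> q3 [reject]
  "010" -> q1 [accept]
  "0101" -> q3 [reject]
  "01010" -> q1 [accept]
  "010100" -> q3 [reject]

"01010"


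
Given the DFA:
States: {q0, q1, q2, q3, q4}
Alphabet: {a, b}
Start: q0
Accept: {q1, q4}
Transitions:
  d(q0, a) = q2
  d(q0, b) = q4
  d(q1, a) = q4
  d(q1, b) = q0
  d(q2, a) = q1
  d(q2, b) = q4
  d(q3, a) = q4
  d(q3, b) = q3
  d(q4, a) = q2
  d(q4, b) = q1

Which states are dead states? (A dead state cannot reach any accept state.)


Forward reachability from each state:
  q0 -> reaches accept state q1 (live)
  q1 -> reaches accept state q1 (live)
  q2 -> reaches accept state q1 (live)
  q3 -> reaches accept state q1 (live)
  q4 -> reaches accept state q1 (live)

None (all states can reach an accept state)


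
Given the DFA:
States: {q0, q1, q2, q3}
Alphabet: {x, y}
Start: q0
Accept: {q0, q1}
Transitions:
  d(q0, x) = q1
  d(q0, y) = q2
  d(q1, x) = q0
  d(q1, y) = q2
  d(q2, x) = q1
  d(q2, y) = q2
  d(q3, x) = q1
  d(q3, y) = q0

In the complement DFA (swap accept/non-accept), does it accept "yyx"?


Trace: q0 -> q2 -> q2 -> q1
Final: q1
Original accept: {q0, q1}
Complement: q1 is in original accept

No, complement rejects (original accepts)


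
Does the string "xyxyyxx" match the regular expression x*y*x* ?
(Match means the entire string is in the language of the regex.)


|string| = 7; first = 'x'; last = 'x'

No, "xyxyyxx" does not match x*y*x*


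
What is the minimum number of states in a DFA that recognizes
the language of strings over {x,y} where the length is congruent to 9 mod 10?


States track (length) mod 10.
Need 10 states: one per remainder 0..9; accept = remainder 9.

10


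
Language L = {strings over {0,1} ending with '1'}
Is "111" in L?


last symbol = '1'

Yes, "111" is in L


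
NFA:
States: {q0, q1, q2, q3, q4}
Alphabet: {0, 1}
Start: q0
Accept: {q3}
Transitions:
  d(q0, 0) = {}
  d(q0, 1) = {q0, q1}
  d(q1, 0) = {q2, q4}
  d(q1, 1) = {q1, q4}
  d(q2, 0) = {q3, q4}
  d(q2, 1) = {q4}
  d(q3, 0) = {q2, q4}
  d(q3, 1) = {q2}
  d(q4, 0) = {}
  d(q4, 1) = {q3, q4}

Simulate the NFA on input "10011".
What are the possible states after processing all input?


Start: {q0}
  --1--> {q0, q1}
  --0--> {q2, q4}
  --0--> {q3, q4}
  --1--> {q2, q3, q4}
  --1--> {q2, q3, q4}

{q2, q3, q4}


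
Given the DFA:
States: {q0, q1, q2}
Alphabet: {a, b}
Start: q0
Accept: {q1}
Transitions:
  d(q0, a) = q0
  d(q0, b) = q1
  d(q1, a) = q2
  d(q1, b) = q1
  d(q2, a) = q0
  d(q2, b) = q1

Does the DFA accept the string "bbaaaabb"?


Trace: q0 -> q1 -> q1 -> q2 -> q0 -> q0 -> q0 -> q1 -> q1
Final state: q1
Accept states: {q1}

Yes, accepted (final state q1 is an accept state)


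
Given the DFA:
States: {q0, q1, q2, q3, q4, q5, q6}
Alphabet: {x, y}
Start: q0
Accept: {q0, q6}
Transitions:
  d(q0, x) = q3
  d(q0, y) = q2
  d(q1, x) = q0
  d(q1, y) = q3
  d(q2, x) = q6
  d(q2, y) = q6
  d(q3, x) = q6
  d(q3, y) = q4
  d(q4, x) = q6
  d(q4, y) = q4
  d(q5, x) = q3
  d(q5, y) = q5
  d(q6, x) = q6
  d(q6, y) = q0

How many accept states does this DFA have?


Accept states listed: {q0, q6}
Counting: q0(1) q6(2)

2


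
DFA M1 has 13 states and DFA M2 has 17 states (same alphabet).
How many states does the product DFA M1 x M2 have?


Product construction pairs every M1 state with every M2 state.
13 * 17 = 221

221


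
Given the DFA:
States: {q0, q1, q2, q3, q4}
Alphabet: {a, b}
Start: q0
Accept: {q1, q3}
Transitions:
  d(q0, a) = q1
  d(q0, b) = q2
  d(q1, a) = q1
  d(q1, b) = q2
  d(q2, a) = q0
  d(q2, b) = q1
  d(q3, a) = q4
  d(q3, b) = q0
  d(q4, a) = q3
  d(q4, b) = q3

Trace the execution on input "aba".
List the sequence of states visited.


Input: aba
d(q0, a) = q1
d(q1, b) = q2
d(q2, a) = q0


q0 -> q1 -> q2 -> q0


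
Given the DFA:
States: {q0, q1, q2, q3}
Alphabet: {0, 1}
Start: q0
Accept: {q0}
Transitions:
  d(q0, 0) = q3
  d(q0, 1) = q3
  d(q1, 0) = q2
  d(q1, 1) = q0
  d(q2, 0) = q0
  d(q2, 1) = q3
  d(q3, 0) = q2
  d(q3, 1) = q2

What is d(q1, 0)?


Looking up transition d(q1, 0)

q2


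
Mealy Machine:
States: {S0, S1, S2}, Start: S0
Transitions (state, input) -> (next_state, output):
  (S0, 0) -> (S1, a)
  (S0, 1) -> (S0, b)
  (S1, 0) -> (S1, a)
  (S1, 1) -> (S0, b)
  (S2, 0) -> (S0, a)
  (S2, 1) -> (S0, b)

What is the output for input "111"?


Step-by-step:
  (S0, 1) -> (S0, b)
  (S0, 1) -> (S0, b)
  (S0, 1) -> (S0, b)

"bbb"


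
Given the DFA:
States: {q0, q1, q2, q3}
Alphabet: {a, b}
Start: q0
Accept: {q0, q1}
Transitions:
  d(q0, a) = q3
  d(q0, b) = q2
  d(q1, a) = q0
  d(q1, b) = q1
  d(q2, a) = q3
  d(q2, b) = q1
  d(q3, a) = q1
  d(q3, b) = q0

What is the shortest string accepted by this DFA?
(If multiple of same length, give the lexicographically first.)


BFS by string length (lex-first path to each state shown):
  len 0: q0<-""
Found accept state at length 0.

"" (empty string)


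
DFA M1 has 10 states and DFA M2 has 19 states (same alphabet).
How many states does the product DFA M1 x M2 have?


Product construction pairs every M1 state with every M2 state.
10 * 19 = 190

190


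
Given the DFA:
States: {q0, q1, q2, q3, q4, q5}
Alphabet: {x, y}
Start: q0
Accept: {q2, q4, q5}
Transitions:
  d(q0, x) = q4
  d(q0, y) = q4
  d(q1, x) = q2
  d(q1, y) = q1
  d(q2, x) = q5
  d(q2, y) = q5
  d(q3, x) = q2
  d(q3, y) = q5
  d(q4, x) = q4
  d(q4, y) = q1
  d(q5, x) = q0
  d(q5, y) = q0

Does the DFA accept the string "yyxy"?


Trace: q0 -> q4 -> q1 -> q2 -> q5
Final state: q5
Accept states: {q2, q4, q5}

Yes, accepted (final state q5 is an accept state)


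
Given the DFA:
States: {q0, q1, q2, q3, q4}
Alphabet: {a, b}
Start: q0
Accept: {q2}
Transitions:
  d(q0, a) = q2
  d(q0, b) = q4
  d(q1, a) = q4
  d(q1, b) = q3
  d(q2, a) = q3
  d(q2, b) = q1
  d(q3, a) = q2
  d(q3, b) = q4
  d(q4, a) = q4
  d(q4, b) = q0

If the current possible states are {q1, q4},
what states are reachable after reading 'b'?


Apply transition on 'b' from each current state:
  d(q1, b) = q3
  d(q4, b) = q0

{q0, q3}


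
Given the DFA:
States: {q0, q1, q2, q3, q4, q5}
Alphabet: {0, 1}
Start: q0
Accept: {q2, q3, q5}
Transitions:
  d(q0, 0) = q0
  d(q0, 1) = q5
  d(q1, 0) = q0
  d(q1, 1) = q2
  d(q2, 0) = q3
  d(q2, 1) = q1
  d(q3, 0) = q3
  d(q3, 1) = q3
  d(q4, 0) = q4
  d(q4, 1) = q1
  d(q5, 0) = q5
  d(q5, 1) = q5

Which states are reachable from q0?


BFS from q0:
  layer 0: {q0}
  layer 1: {q5}

{q0, q5}


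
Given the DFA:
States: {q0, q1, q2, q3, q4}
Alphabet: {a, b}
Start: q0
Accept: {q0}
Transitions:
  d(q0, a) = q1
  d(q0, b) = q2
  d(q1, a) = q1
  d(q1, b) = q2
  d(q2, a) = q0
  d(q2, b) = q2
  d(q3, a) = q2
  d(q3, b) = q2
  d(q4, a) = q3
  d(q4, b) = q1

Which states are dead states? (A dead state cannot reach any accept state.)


Forward reachability from each state:
  q0 -> reaches accept state q0 (live)
  q1 -> reaches accept state q0 (live)
  q2 -> reaches accept state q0 (live)
  q3 -> reaches accept state q0 (live)
  q4 -> reaches accept state q0 (live)

None (all states can reach an accept state)


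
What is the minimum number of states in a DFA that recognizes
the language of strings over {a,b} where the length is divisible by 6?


States track (length) mod 6.
Need 6 states: one per remainder 0..5; accept = remainder 0.

6


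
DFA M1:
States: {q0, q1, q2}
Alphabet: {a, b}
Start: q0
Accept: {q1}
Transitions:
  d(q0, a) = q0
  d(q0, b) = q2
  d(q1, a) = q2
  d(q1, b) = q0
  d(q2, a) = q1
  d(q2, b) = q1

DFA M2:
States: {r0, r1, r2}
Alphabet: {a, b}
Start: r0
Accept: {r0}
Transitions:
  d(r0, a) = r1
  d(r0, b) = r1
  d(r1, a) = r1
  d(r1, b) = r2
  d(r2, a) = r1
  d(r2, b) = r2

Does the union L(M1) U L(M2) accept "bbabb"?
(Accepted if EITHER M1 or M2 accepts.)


M1: final=q0 accepted=False
M2: final=r2 accepted=False

No, union rejects (neither accepts)


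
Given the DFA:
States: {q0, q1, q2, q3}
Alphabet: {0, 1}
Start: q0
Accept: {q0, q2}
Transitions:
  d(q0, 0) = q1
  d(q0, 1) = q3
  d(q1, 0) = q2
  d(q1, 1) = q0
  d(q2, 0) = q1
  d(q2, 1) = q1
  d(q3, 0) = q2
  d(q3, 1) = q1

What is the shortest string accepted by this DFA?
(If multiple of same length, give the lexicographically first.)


BFS by string length (lex-first path to each state shown):
  len 0: q0<-""
Found accept state at length 0.

"" (empty string)


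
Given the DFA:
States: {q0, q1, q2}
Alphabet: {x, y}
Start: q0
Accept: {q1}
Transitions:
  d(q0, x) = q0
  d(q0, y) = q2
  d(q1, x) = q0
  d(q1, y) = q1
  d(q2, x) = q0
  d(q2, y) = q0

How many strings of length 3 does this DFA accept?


Enumerating all length-3 strings:
  "xxx" -> q0 [reject]
  "xxy" -> q2 [reject]
  "xyx" -> q0 [reject]
  "xyy" -> q0 [reject]
  "yxx" -> q0 [reject]
  "yxy" -> q2 [reject]
  "yyx" -> q0 [reject]
  "yyy" -> q2 [reject]

0 out of 8


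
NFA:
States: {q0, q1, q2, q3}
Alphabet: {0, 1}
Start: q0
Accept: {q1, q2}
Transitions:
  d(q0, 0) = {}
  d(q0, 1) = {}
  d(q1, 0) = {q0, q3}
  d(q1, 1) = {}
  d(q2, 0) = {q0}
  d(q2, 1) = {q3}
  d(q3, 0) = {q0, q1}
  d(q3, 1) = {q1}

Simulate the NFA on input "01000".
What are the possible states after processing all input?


Start: {q0}
  --0--> {}
  --1--> {}
  --0--> {}
  --0--> {}
  --0--> {}

{} (empty set, no valid transitions)


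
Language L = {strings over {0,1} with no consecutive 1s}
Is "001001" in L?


'11' does not occur

Yes, "001001" is in L


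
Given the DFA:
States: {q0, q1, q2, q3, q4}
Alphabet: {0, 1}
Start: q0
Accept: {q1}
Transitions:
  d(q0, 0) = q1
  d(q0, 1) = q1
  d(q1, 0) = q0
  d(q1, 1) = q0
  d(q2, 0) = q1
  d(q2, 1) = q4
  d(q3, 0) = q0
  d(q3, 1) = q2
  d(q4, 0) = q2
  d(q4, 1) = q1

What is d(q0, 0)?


Looking up transition d(q0, 0)

q1


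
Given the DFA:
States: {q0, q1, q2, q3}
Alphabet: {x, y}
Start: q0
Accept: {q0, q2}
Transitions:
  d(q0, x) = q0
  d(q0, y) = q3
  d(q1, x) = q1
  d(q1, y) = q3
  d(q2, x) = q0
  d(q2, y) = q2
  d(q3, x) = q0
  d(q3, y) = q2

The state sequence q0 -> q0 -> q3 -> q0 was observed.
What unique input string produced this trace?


Trace back each transition to find the symbol:
  q0 --[x]--> q0
  q0 --[y]--> q3
  q3 --[x]--> q0

"xyx"


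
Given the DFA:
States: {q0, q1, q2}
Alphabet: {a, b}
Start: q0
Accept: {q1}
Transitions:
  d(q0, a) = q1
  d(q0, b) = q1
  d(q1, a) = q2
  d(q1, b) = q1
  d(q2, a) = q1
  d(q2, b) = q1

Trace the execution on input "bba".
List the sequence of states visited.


Input: bba
d(q0, b) = q1
d(q1, b) = q1
d(q1, a) = q2


q0 -> q1 -> q1 -> q2


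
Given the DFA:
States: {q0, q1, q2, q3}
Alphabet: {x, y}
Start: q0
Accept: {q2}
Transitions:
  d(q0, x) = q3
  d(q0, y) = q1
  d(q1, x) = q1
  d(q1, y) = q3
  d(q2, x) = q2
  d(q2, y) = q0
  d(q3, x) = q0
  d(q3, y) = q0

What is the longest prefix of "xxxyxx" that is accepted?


Run the DFA, marking each prefix where the state is accepting:
  "" -> q0 [reject]
  "x" -> q3 [reject]
  "xx" -> q0 [reject]
  "xxx" -> q3 [reject]
  "xxxy" -> q0 [reject]
  "xxxyx" -> q3 [reject]
  "xxxyxx" -> q0 [reject]

No prefix is accepted


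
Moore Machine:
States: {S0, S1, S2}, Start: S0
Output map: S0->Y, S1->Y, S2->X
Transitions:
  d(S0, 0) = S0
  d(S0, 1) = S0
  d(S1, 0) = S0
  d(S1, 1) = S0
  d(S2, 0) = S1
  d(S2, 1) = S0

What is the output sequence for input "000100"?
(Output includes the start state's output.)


Start: S0 (output Y)
  --0--> S0 (output Y)
  --0--> S0 (output Y)
  --0--> S0 (output Y)
  --1--> S0 (output Y)
  --0--> S0 (output Y)
  --0--> S0 (output Y)

"YYYYYYY"


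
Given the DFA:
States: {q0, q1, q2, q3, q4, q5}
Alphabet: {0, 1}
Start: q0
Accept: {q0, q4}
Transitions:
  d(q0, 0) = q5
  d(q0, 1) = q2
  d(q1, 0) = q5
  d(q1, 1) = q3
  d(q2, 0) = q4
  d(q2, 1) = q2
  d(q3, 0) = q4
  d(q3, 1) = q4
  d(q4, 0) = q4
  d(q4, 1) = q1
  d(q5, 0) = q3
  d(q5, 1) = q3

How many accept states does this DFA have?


Accept states listed: {q0, q4}
Counting: q0(1) q4(2)

2


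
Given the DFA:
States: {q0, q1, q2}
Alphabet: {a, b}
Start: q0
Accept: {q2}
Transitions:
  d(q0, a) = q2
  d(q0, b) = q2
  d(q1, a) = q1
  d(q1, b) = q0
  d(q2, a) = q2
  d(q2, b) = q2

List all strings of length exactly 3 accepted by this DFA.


All strings of length 3: 8 total
Accepted: 8

"aaa", "aab", "aba", "abb", "baa", "bab", "bba", "bbb"


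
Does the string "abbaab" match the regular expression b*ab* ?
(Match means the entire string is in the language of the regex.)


|string| = 6; first = 'a'; last = 'b'

No, "abbaab" does not match b*ab*


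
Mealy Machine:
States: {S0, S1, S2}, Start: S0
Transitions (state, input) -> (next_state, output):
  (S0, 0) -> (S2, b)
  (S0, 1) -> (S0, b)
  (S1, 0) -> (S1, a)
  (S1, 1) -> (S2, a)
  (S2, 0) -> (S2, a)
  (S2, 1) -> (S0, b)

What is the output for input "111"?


Step-by-step:
  (S0, 1) -> (S0, b)
  (S0, 1) -> (S0, b)
  (S0, 1) -> (S0, b)

"bbb"


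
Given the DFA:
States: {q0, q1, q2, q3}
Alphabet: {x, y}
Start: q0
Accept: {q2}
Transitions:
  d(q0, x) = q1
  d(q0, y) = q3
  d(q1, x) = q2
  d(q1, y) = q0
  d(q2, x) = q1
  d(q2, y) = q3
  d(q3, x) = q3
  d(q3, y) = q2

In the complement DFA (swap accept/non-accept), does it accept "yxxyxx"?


Trace: q0 -> q3 -> q3 -> q3 -> q2 -> q1 -> q2
Final: q2
Original accept: {q2}
Complement: q2 is in original accept

No, complement rejects (original accepts)


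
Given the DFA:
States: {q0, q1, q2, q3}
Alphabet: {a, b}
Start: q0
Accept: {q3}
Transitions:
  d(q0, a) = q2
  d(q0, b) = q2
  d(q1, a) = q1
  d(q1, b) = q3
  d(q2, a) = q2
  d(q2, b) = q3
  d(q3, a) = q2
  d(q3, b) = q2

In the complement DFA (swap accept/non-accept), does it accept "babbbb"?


Trace: q0 -> q2 -> q2 -> q3 -> q2 -> q3 -> q2
Final: q2
Original accept: {q3}
Complement: q2 is not in original accept

Yes, complement accepts (original rejects)


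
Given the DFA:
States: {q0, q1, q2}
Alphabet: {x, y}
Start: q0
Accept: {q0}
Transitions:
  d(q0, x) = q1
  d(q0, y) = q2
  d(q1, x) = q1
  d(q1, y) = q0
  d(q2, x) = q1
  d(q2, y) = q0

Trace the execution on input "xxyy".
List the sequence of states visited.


Input: xxyy
d(q0, x) = q1
d(q1, x) = q1
d(q1, y) = q0
d(q0, y) = q2


q0 -> q1 -> q1 -> q0 -> q2


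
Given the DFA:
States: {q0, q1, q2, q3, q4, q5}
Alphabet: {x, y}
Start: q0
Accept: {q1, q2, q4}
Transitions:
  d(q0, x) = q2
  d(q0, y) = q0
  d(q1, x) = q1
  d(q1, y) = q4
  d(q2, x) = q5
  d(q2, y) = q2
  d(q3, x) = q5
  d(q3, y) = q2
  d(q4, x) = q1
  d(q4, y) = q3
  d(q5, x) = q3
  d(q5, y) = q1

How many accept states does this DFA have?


Accept states listed: {q1, q2, q4}
Counting: q1(1) q2(2) q4(3)

3


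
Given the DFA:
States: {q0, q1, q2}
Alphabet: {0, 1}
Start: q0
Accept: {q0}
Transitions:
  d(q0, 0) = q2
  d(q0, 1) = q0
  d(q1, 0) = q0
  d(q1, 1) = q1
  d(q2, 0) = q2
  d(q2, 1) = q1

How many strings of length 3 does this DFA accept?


Enumerating all length-3 strings:
  "000" -> q2 [reject]
  "001" -> q1 [reject]
  "010" -> q0 [accept]
  "011" -> q1 [reject]
  "100" -> q2 [reject]
  "101" -> q1 [reject]
  "110" -> q2 [reject]
  "111" -> q0 [accept]

2 out of 8


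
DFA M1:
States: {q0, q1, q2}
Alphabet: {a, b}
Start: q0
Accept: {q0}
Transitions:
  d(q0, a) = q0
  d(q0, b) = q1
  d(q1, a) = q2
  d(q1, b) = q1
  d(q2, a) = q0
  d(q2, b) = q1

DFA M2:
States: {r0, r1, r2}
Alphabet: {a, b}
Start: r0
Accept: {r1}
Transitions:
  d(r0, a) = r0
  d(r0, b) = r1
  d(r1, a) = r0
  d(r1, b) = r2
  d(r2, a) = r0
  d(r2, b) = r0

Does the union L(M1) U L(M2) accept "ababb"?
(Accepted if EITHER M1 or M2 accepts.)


M1: final=q1 accepted=False
M2: final=r2 accepted=False

No, union rejects (neither accepts)


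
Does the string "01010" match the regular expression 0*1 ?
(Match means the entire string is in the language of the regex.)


|string| = 5; first = '0'; last = '0'

No, "01010" does not match 0*1


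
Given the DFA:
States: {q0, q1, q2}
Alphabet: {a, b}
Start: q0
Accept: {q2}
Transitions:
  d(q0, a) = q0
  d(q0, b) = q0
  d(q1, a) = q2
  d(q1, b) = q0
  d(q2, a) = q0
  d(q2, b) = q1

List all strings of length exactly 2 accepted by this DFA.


All strings of length 2: 4 total
Accepted: 0

None


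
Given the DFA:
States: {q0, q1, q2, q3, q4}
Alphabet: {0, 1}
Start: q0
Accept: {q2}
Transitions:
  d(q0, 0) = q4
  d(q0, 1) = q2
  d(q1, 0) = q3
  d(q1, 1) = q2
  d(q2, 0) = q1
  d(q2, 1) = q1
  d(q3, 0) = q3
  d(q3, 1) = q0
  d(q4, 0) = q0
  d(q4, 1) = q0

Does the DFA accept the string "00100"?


Trace: q0 -> q4 -> q0 -> q2 -> q1 -> q3
Final state: q3
Accept states: {q2}

No, rejected (final state q3 is not an accept state)


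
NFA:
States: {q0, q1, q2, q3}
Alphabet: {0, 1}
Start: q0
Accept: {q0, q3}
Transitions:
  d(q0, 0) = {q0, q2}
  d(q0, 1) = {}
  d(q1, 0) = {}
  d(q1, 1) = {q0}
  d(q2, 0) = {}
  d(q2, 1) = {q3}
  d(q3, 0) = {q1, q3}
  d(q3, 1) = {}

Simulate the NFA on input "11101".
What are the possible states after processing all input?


Start: {q0}
  --1--> {}
  --1--> {}
  --1--> {}
  --0--> {}
  --1--> {}

{} (empty set, no valid transitions)


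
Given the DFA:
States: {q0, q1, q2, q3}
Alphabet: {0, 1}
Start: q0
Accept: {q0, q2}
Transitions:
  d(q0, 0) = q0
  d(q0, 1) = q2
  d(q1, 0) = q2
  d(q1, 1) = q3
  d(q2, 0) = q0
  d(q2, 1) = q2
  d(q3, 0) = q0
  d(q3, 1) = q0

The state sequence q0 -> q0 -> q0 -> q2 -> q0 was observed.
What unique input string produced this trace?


Trace back each transition to find the symbol:
  q0 --[0]--> q0
  q0 --[0]--> q0
  q0 --[1]--> q2
  q2 --[0]--> q0

"0010"


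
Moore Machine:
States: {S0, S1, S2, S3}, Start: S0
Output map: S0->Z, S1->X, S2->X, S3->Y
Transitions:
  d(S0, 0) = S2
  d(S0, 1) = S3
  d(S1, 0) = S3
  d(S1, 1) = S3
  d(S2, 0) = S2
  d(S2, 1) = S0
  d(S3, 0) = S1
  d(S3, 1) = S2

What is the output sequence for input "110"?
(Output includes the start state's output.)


Start: S0 (output Z)
  --1--> S3 (output Y)
  --1--> S2 (output X)
  --0--> S2 (output X)

"ZYXX"


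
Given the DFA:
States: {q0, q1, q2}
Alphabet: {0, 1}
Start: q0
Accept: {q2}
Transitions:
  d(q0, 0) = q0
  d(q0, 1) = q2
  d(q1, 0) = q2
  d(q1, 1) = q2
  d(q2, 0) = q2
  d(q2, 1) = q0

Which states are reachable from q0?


BFS from q0:
  layer 0: {q0}
  layer 1: {q2}

{q0, q2}


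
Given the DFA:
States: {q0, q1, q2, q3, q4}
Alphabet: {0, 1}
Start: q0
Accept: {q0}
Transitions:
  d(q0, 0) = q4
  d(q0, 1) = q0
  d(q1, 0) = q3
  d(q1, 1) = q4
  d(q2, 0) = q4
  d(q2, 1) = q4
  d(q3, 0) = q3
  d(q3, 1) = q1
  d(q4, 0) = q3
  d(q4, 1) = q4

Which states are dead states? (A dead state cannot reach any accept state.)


Forward reachability from each state:
  q0 -> reaches accept state q0 (live)
  q1 -> reaches {q1, q3, q4}, no accept state (dead)
  q2 -> reaches {q1, q2, q3, q4}, no accept state (dead)
  q3 -> reaches {q1, q3, q4}, no accept state (dead)
  q4 -> reaches {q1, q3, q4}, no accept state (dead)

{q1, q2, q3, q4}


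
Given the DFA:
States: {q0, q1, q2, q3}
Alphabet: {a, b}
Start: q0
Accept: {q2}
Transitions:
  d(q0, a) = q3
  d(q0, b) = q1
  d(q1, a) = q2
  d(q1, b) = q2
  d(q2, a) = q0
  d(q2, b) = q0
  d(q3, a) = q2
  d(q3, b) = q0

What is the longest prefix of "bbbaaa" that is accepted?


Run the DFA, marking each prefix where the state is accepting:
  "" -> q0 [reject]
  "b" -> q1 [reject]
  "bb" -> q2 [accept]
  "bbb" -> q0 [reject]
  "bbba" -> q3 [reject]
  "bbbaa" -> q2 [accept]
  "bbbaaa" -> q0 [reject]

"bbbaa"


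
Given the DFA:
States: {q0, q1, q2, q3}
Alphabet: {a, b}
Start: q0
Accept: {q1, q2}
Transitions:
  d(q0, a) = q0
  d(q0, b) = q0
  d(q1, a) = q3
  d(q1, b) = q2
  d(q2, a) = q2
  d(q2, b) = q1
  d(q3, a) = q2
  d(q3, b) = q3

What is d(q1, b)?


Looking up transition d(q1, b)

q2
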